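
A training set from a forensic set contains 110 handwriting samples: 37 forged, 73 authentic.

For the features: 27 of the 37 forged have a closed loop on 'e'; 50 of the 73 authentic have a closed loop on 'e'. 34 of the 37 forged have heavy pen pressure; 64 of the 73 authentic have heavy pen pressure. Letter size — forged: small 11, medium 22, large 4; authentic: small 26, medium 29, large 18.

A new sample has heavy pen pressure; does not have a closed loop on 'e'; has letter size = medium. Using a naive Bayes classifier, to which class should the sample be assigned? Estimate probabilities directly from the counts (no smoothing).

authentic

forged: (37/110) × (10/37) × (34/37) × (22/37) ≈ 0.0496713
authentic: (73/110) × (23/73) × (64/73) × (29/73) ≈ 0.0728228
Highest score → authentic.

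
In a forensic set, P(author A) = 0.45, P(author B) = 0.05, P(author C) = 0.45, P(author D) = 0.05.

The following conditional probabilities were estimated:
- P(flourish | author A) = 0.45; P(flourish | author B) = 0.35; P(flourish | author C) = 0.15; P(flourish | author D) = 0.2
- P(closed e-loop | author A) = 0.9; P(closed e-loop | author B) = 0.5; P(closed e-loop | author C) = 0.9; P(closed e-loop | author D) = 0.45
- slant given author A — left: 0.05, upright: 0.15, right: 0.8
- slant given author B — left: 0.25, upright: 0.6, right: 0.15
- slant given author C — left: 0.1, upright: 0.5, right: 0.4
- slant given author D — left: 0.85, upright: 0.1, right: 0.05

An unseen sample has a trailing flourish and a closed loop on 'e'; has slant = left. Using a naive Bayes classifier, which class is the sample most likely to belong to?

author A

author A: 0.45 × 0.45 × 0.9 × 0.05 = 0.0091125
author B: 0.05 × 0.35 × 0.5 × 0.25 = 0.0021875
author C: 0.45 × 0.15 × 0.9 × 0.1 = 0.006075
author D: 0.05 × 0.2 × 0.45 × 0.85 = 0.003825
Highest score → author A.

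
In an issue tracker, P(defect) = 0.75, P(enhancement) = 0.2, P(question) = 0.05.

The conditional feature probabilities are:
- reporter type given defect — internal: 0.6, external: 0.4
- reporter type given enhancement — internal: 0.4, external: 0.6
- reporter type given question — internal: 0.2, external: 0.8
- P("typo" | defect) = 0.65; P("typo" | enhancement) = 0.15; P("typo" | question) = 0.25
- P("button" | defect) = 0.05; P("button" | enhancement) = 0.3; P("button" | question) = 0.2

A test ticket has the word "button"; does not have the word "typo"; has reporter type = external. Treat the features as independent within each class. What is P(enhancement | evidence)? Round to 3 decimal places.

defect: 0.75 × 0.4 × (1−0.65) × 0.05 = 0.00525
enhancement: 0.2 × 0.6 × (1−0.15) × 0.3 = 0.0306
question: 0.05 × 0.8 × (1−0.25) × 0.2 = 0.006
P(enhancement | x) = 0.0306 / 0.04185 ≈ 0.731

0.731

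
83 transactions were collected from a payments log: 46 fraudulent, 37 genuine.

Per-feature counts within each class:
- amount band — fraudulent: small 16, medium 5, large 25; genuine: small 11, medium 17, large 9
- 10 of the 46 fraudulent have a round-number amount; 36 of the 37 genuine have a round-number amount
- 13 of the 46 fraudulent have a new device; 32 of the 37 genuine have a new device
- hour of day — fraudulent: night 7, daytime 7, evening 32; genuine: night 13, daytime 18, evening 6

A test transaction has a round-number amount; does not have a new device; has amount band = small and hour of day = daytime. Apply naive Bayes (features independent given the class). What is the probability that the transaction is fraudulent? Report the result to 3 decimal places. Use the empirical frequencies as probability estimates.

0.351

fraudulent: (46/83) × (16/46) × (10/46) × (33/46) × (7/46) ≈ 0.00457489
genuine: (37/83) × (11/37) × (36/37) × (5/37) × (18/37) ≈ 0.00847724
P(fraudulent | x) = 0.00457489 / 0.01305213 ≈ 0.351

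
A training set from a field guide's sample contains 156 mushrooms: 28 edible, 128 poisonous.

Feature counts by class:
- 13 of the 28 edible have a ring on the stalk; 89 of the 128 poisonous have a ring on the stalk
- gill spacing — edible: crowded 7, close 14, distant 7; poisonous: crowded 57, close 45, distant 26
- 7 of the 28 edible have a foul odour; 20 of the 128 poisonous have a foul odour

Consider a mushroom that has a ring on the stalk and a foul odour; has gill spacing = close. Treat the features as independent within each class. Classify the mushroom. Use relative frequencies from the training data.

poisonous

edible: (28/156) × (13/28) × (14/28) × (7/28) ≈ 0.0104167
poisonous: (128/156) × (89/128) × (45/128) × (20/128) ≈ 0.0313392
Highest score → poisonous.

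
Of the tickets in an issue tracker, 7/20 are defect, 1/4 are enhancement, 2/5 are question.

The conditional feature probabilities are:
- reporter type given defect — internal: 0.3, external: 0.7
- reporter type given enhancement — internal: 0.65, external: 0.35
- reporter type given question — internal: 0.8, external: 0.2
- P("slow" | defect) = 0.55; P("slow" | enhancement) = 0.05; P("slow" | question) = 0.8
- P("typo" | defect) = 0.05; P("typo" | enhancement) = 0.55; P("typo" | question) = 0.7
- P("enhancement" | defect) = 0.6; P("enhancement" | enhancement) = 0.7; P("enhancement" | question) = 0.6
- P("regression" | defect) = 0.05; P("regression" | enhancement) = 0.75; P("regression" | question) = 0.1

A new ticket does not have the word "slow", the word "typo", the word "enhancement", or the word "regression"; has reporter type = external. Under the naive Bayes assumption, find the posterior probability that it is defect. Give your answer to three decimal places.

0.898

defect: 0.35 × 0.7 × (1−0.55) × (1−0.05) × (1−0.6) × (1−0.05) = 0.03980025
enhancement: 0.25 × 0.35 × (1−0.05) × (1−0.55) × (1−0.7) × (1−0.75) = 0.00280546875
question: 0.4 × 0.2 × (1−0.8) × (1−0.7) × (1−0.6) × (1−0.1) = 0.001728
P(defect | x) = 0.03980025 / 0.04433371875 ≈ 0.898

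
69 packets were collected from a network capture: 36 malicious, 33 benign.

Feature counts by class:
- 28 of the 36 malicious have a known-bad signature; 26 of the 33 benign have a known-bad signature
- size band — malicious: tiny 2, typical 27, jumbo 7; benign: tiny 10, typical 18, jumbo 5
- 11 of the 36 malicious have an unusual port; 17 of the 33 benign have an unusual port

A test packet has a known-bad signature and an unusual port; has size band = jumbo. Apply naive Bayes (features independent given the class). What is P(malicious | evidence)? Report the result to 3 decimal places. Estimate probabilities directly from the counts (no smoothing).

0.450

malicious: (36/69) × (28/36) × (7/36) × (11/36) ≈ 0.0241099
benign: (33/69) × (26/33) × (5/33) × (17/33) ≈ 0.0294114
P(malicious | x) = 0.0241099 / 0.0535213 ≈ 0.450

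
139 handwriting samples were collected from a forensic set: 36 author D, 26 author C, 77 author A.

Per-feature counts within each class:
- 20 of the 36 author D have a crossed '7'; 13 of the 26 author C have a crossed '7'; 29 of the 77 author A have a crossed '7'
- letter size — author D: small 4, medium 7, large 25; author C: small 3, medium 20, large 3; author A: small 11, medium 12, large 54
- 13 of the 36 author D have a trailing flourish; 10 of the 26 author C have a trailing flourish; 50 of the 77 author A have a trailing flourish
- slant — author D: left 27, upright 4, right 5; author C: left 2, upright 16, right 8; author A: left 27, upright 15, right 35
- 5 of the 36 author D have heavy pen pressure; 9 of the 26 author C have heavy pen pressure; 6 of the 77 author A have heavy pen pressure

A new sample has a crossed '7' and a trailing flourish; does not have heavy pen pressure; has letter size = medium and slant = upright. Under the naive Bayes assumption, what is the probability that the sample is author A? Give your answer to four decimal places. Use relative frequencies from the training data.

0.2386

author D: (36/139) × (20/36) × (7/36) × (13/36) × (4/36) × (31/36) ≈ 0.000966648
author C: (26/139) × (13/26) × (20/26) × (10/26) × (16/26) × (17/26) ≈ 0.0111336
author A: (77/139) × (29/77) × (12/77) × (50/77) × (15/77) × (71/77) ≈ 0.00379246
P(author A | x) = 0.00379246 / 0.015892708 ≈ 0.2386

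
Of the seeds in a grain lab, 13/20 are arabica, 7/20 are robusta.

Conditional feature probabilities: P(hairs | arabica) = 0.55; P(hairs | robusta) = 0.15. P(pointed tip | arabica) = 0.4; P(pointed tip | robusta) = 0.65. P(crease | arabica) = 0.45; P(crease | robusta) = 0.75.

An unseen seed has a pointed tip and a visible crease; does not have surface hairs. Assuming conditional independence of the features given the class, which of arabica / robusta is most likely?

arabica: 0.65 × (1−0.55) × 0.4 × 0.45 = 0.05265
robusta: 0.35 × (1−0.15) × 0.65 × 0.75 = 0.14503125
Highest score → robusta.

robusta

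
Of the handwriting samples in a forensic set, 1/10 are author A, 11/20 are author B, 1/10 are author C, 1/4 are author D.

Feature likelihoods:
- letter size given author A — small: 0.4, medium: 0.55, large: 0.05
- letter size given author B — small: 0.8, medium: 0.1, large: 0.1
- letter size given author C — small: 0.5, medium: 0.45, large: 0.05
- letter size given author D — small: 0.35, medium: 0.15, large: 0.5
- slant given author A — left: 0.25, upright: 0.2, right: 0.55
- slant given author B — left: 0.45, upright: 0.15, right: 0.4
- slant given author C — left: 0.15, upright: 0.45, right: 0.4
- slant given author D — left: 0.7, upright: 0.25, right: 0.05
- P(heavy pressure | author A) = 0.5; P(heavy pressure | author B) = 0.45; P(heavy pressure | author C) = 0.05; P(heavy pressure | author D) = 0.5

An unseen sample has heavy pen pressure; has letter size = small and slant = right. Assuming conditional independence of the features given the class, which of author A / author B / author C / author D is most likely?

author B

author A: 0.1 × 0.4 × 0.55 × 0.5 = 0.011
author B: 0.55 × 0.8 × 0.4 × 0.45 = 0.0792
author C: 0.1 × 0.5 × 0.4 × 0.05 = 0.001
author D: 0.25 × 0.35 × 0.05 × 0.5 = 0.0021875
Highest score → author B.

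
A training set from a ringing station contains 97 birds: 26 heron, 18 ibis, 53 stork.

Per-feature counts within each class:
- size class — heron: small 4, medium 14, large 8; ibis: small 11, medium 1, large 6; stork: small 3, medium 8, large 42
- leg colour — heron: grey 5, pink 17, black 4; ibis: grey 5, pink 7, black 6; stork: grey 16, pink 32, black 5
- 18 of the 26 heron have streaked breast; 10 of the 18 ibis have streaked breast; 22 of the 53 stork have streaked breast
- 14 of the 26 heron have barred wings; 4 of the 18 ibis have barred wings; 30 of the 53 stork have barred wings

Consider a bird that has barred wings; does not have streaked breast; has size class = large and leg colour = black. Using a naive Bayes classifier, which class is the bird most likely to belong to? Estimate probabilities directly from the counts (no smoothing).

heron: (26/97) × (8/26) × (4/26) × (8/26) × (14/26) ≈ 0.00210221
ibis: (18/97) × (6/18) × (6/18) × (8/18) × (4/18) ≈ 0.0020364
stork: (53/97) × (42/53) × (5/53) × (31/53) × (30/53) ≈ 0.0135239
Highest score → stork.

stork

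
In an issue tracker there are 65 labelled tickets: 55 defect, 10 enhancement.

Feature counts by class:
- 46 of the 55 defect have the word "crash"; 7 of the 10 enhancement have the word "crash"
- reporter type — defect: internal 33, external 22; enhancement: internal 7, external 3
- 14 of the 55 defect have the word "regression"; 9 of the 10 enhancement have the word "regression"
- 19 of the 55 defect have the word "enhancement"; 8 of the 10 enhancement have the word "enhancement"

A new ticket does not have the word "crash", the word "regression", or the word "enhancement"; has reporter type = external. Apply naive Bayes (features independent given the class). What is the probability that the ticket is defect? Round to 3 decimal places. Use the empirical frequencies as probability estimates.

defect: (55/65) × (9/55) × (22/55) × (41/55) × (36/55) ≈ 0.027024
enhancement: (10/65) × (3/10) × (3/10) × (1/10) × (2/10) ≈ 0.000276923
P(defect | x) = 0.027024 / 0.027300923 ≈ 0.990

0.990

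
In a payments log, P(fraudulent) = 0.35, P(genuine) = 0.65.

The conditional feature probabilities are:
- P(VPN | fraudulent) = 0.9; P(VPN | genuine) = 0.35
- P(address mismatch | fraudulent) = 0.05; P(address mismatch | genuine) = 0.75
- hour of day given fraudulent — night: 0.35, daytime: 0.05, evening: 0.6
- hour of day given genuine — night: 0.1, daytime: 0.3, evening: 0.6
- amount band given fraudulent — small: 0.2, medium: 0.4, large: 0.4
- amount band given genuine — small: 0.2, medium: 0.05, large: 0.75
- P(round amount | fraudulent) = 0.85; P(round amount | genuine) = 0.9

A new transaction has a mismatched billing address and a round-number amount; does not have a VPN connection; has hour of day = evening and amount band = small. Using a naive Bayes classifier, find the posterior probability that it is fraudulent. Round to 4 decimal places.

fraudulent: 0.35 × (1−0.9) × 0.05 × 0.6 × 0.2 × 0.85 = 0.0001785
genuine: 0.65 × (1−0.35) × 0.75 × 0.6 × 0.2 × 0.9 = 0.0342225
P(fraudulent | x) = 0.0001785 / 0.034401 ≈ 0.0052

0.0052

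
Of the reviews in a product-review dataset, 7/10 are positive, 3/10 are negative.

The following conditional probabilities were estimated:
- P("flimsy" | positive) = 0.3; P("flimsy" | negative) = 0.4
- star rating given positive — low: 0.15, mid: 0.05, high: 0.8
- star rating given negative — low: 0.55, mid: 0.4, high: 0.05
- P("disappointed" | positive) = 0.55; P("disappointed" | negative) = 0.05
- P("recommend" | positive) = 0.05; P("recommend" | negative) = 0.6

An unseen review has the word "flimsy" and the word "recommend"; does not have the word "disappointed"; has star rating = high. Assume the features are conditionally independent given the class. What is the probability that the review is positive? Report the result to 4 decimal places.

positive: 0.7 × 0.3 × 0.8 × (1−0.55) × 0.05 = 0.00378
negative: 0.3 × 0.4 × 0.05 × (1−0.05) × 0.6 = 0.00342
P(positive | x) = 0.00378 / 0.0072 ≈ 0.5250

0.5250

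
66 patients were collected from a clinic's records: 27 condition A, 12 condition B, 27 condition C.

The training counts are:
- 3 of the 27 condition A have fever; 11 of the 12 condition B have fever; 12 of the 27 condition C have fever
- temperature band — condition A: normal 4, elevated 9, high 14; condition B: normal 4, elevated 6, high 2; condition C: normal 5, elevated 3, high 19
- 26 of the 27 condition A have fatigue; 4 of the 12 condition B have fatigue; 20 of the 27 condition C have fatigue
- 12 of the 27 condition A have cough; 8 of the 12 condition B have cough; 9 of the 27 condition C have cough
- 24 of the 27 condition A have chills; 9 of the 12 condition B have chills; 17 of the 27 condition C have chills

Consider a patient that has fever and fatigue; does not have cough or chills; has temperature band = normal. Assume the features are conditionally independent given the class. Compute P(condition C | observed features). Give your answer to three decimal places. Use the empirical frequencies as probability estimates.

condition A: (27/66) × (3/27) × (4/27) × (26/27) × (15/27) × (3/27) ≈ 0.000400284
condition B: (12/66) × (11/12) × (4/12) × (4/12) × (4/12) × (3/12) ≈ 0.00154321
condition C: (27/66) × (12/27) × (5/27) × (20/27) × (18/27) × (10/27) ≈ 0.00615821
P(condition C | x) = 0.00615821 / 0.008101704 ≈ 0.760

0.760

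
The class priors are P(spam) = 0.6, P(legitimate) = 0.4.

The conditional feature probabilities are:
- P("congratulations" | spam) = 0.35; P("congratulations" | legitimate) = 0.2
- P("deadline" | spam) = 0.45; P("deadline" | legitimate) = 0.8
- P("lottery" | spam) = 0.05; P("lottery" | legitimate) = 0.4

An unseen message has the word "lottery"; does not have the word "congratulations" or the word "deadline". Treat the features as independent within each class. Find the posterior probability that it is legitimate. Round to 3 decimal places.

0.705

spam: 0.6 × (1−0.35) × (1−0.45) × 0.05 = 0.010725
legitimate: 0.4 × (1−0.2) × (1−0.8) × 0.4 = 0.0256
P(legitimate | x) = 0.0256 / 0.036325 ≈ 0.705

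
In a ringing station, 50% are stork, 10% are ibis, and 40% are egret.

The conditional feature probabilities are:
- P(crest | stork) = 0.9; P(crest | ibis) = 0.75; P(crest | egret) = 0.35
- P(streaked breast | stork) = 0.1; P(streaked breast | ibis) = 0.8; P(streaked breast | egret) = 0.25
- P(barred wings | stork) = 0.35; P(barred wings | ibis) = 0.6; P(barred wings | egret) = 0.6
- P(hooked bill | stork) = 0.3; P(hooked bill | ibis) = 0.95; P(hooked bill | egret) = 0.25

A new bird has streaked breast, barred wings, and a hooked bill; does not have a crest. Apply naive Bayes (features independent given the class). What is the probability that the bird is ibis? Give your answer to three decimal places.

stork: 0.5 × (1−0.9) × 0.1 × 0.35 × 0.3 = 0.000525
ibis: 0.1 × (1−0.75) × 0.8 × 0.6 × 0.95 = 0.0114
egret: 0.4 × (1−0.35) × 0.25 × 0.6 × 0.25 = 0.00975
P(ibis | x) = 0.0114 / 0.021675 ≈ 0.526

0.526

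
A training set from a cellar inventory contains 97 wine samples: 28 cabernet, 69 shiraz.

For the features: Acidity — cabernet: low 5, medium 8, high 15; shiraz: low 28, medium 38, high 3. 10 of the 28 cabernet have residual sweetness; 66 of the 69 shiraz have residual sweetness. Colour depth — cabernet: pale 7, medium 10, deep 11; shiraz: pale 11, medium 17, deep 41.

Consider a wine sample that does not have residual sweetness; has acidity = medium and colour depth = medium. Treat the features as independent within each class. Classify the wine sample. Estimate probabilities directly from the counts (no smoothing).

cabernet: (28/97) × (8/28) × (18/28) × (10/28) ≈ 0.0189354
shiraz: (69/97) × (38/69) × (3/69) × (17/69) ≈ 0.00419647
Highest score → cabernet.

cabernet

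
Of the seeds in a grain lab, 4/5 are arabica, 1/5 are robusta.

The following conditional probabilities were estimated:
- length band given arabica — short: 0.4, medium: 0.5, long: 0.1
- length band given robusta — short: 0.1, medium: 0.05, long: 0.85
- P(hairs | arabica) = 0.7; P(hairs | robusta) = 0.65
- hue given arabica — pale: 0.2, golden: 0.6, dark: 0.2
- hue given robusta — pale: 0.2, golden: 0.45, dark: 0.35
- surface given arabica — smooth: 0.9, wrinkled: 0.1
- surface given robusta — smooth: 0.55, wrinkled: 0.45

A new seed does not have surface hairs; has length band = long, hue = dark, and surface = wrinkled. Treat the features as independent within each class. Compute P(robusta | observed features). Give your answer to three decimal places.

arabica: 0.8 × 0.1 × (1−0.7) × 0.2 × 0.1 = 0.00048
robusta: 0.2 × 0.85 × (1−0.65) × 0.35 × 0.45 = 0.00937125
P(robusta | x) = 0.00937125 / 0.00985125 ≈ 0.951

0.951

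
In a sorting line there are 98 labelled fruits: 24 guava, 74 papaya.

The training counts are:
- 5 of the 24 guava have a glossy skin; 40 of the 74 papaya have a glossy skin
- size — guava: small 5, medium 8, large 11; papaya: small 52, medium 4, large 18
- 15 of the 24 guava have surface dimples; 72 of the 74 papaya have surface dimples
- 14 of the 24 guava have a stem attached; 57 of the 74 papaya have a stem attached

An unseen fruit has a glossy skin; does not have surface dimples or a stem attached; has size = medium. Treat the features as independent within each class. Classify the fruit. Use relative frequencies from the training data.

guava: (24/98) × (5/24) × (8/24) × (9/24) × (10/24) ≈ 0.00265731
papaya: (74/98) × (40/74) × (4/74) × (2/74) × (17/74) ≈ 0.000136986
Highest score → guava.

guava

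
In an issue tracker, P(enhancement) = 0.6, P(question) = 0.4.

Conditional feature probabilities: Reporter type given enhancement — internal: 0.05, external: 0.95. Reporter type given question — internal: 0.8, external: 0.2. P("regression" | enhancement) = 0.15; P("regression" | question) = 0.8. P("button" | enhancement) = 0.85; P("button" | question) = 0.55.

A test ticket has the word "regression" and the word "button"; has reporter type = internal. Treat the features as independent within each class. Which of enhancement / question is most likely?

question

enhancement: 0.6 × 0.05 × 0.15 × 0.85 = 0.003825
question: 0.4 × 0.8 × 0.8 × 0.55 = 0.1408
Highest score → question.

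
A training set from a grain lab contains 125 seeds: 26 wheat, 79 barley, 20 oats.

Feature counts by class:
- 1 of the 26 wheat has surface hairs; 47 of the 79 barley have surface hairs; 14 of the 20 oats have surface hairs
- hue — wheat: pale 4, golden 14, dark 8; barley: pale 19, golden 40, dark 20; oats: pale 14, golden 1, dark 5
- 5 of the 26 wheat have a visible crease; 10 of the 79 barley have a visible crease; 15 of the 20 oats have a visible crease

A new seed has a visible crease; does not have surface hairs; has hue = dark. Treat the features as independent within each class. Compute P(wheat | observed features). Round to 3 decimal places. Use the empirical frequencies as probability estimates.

0.408

wheat: (26/125) × (25/26) × (8/26) × (5/26) ≈ 0.0118343
barley: (79/125) × (32/79) × (20/79) × (10/79) ≈ 0.00820381
oats: (20/125) × (6/20) × (5/20) × (15/20) = 0.009
P(wheat | x) = 0.0118343 / 0.02903811 ≈ 0.408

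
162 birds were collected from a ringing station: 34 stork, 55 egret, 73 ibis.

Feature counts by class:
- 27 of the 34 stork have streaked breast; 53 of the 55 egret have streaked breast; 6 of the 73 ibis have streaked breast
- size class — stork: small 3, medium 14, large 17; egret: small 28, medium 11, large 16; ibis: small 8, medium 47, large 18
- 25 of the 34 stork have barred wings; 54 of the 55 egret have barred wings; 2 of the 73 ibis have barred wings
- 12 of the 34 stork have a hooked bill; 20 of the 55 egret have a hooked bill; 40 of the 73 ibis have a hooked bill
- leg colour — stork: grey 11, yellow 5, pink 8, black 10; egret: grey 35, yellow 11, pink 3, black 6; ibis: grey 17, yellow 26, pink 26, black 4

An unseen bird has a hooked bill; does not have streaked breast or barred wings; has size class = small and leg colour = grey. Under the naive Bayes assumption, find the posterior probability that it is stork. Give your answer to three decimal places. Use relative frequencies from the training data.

0.020

stork: (34/162) × (7/34) × (3/34) × (9/34) × (12/34) × (11/34) ≈ 0.00011524
egret: (55/162) × (2/55) × (28/55) × (1/55) × (20/55) × (35/55) ≈ 0.0000264436
ibis: (73/162) × (67/73) × (8/73) × (71/73) × (40/73) × (17/73) ≈ 0.00562504
P(stork | x) = 0.00011524 / 0.0057667236 ≈ 0.020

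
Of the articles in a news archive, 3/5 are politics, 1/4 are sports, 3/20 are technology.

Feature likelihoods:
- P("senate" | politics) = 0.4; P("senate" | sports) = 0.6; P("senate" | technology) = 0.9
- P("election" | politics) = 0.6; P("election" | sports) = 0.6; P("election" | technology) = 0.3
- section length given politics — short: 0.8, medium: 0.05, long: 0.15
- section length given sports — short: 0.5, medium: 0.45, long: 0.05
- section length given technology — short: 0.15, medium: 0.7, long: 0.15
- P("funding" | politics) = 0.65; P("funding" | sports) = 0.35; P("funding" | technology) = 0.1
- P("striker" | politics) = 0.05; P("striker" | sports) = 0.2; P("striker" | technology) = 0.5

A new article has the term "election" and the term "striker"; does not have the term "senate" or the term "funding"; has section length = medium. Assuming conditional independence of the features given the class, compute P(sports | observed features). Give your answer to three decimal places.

politics: 0.6 × (1−0.4) × 0.6 × 0.05 × (1−0.65) × 0.05 = 0.000189
sports: 0.25 × (1−0.6) × 0.6 × 0.45 × (1−0.35) × 0.2 = 0.00351
technology: 0.15 × (1−0.9) × 0.3 × 0.7 × (1−0.1) × 0.5 = 0.0014175
P(sports | x) = 0.00351 / 0.0051165 ≈ 0.686

0.686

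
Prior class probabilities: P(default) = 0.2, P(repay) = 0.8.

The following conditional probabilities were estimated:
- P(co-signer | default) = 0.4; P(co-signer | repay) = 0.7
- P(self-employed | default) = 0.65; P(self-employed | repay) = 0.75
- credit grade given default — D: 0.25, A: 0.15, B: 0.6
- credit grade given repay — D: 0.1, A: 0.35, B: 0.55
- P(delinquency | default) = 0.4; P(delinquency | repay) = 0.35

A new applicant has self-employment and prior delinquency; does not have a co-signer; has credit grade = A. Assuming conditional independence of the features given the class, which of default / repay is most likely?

repay

default: 0.2 × (1−0.4) × 0.65 × 0.15 × 0.4 = 0.00468
repay: 0.8 × (1−0.7) × 0.75 × 0.35 × 0.35 = 0.02205
Highest score → repay.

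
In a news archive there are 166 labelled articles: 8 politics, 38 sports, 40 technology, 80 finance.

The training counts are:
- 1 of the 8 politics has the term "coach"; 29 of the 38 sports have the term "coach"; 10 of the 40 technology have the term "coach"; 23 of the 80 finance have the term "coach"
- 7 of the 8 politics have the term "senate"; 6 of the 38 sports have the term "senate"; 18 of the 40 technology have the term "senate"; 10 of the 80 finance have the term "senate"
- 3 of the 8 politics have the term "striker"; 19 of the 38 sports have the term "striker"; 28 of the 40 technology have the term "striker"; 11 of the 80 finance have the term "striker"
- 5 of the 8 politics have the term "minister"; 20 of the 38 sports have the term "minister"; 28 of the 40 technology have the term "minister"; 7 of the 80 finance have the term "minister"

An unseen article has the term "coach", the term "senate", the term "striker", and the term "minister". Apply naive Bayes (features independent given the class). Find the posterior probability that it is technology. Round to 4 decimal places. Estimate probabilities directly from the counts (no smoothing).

politics: (8/166) × (1/8) × (7/8) × (3/8) × (5/8) ≈ 0.00123541
sports: (38/166) × (29/38) × (6/38) × (19/38) × (20/38) ≈ 0.00725895
technology: (40/166) × (10/40) × (18/40) × (28/40) × (28/40) ≈ 0.0132831
finance: (80/166) × (23/80) × (10/80) × (11/80) × (7/80) ≈ 0.000208373
P(technology | x) = 0.0132831 / 0.021985833 ≈ 0.6042

0.6042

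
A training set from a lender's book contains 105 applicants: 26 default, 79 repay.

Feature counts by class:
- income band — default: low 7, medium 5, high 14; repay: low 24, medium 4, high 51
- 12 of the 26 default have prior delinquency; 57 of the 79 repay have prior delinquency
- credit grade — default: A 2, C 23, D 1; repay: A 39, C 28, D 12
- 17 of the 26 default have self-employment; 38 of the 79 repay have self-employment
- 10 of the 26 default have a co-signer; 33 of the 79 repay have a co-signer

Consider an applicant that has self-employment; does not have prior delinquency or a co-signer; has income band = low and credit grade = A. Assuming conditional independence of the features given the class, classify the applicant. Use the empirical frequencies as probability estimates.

repay

default: (26/105) × (7/26) × (14/26) × (2/26) × (17/26) × (16/26) ≈ 0.00111107
repay: (79/105) × (24/79) × (22/79) × (39/79) × (38/79) × (46/79) ≈ 0.00880121
Highest score → repay.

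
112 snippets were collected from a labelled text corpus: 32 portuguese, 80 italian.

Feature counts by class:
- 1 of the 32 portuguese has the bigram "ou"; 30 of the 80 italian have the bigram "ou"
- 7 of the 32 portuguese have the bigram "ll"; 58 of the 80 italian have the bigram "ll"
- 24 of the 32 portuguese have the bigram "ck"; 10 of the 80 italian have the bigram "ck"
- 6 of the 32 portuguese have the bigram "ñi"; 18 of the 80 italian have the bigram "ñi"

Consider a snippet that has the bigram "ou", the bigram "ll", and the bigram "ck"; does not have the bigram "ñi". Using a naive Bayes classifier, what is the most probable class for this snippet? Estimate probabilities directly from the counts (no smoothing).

portuguese: (32/112) × (1/32) × (7/32) × (24/32) × (26/32) = 0.001190185546875
italian: (80/112) × (30/80) × (58/80) × (10/80) × (62/80) ≈ 0.0188128
Highest score → italian.

italian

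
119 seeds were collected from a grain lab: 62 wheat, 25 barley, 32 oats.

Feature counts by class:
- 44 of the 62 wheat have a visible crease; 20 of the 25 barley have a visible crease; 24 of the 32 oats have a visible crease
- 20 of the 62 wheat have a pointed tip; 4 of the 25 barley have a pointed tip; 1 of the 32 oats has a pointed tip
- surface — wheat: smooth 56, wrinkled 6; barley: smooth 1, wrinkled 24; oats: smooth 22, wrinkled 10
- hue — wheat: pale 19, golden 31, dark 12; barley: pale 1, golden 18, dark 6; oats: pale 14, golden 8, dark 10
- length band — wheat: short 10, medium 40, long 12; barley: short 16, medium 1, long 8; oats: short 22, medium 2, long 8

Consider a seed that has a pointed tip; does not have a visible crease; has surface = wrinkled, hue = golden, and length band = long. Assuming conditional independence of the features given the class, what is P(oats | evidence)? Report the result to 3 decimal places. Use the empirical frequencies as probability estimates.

wheat: (62/119) × (18/62) × (20/62) × (6/62) × (31/62) × (12/62) ≈ 0.000456965
barley: (25/119) × (5/25) × (4/25) × (24/25) × (18/25) × (8/25) ≈ 0.00148695
oats: (32/119) × (8/32) × (1/32) × (10/32) × (8/32) × (8/32) ≈ 0.000041032
P(oats | x) = 0.000041032 / 0.001984947 ≈ 0.021

0.021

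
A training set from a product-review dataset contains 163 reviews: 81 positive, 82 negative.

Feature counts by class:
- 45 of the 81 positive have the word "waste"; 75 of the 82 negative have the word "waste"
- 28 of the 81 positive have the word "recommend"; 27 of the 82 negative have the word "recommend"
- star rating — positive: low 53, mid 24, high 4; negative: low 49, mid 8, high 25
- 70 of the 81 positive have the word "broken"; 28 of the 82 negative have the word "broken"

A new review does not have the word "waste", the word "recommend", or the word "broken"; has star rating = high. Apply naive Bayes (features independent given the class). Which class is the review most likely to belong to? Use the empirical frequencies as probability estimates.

positive: (81/163) × (36/81) × (53/81) × (4/81) × (11/81) ≈ 0.000969144
negative: (82/163) × (7/82) × (55/82) × (25/82) × (54/82) ≈ 0.00578316
Highest score → negative.

negative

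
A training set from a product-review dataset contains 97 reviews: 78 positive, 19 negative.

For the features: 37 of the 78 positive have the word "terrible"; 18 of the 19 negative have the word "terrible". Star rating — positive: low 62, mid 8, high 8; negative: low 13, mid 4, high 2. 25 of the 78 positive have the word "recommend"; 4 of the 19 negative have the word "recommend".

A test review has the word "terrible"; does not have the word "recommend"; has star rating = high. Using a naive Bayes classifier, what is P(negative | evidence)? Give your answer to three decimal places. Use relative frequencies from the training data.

positive: (78/97) × (37/78) × (8/78) × (53/78) ≈ 0.0265832
negative: (19/97) × (18/19) × (2/19) × (15/19) ≈ 0.0154211
P(negative | x) = 0.0154211 / 0.0420043 ≈ 0.367

0.367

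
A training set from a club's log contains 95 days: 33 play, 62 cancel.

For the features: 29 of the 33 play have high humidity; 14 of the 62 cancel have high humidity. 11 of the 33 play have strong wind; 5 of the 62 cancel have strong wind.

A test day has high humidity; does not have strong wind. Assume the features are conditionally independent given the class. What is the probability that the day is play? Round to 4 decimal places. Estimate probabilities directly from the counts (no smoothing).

play: (33/95) × (29/33) × (22/33) ≈ 0.203509
cancel: (62/95) × (14/62) × (57/62) ≈ 0.135484
P(play | x) = 0.203509 / 0.338993 ≈ 0.6003

0.6003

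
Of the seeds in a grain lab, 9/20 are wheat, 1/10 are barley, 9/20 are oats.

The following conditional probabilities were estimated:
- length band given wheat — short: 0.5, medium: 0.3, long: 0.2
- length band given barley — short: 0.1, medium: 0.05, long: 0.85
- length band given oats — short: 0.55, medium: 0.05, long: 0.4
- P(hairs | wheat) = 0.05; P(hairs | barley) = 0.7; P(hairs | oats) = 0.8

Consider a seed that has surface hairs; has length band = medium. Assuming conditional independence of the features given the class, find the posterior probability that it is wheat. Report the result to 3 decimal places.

wheat: 0.45 × 0.3 × 0.05 = 0.00675
barley: 0.1 × 0.05 × 0.7 = 0.0035
oats: 0.45 × 0.05 × 0.8 = 0.018
P(wheat | x) = 0.00675 / 0.02825 ≈ 0.239

0.239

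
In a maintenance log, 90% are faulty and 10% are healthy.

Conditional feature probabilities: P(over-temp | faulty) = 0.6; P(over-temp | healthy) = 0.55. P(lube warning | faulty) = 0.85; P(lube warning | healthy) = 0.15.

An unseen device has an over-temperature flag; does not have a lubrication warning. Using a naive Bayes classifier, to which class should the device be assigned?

faulty

faulty: 0.9 × 0.6 × (1−0.85) = 0.081
healthy: 0.1 × 0.55 × (1−0.15) = 0.04675
Highest score → faulty.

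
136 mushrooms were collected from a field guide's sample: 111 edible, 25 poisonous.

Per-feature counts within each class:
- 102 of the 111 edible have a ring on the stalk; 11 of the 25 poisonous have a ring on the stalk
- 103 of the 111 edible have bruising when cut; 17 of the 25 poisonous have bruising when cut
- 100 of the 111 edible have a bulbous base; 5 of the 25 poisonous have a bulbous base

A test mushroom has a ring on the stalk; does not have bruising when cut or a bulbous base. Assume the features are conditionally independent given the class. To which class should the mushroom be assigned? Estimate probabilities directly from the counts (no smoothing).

poisonous

edible: (111/136) × (102/111) × (8/111) × (11/111) ≈ 0.00535671
poisonous: (25/136) × (11/25) × (8/25) × (20/25) ≈ 0.0207059
Highest score → poisonous.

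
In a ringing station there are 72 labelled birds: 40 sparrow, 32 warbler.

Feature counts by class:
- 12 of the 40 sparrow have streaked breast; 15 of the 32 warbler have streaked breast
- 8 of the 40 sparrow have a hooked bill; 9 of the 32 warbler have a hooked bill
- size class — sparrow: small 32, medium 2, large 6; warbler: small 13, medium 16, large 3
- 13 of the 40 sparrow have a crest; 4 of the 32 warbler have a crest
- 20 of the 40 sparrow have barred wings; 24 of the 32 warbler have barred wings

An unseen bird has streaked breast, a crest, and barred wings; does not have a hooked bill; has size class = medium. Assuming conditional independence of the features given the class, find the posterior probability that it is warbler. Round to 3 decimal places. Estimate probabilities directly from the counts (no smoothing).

0.866

sparrow: (40/72) × (12/40) × (32/40) × (2/40) × (13/40) × (20/40) ≈ 0.00108333
warbler: (32/72) × (15/32) × (23/32) × (16/32) × (4/32) × (24/32) = 0.00701904296875
P(warbler | x) = 0.00701904296875 / 0.00810237296875 ≈ 0.866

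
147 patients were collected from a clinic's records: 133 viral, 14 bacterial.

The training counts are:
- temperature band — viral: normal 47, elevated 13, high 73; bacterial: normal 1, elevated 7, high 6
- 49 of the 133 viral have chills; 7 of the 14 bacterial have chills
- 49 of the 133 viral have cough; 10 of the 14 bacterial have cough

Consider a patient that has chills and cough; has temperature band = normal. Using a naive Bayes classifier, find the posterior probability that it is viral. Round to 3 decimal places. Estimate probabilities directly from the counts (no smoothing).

0.947

viral: (133/147) × (47/133) × (49/133) × (49/133) ≈ 0.043398
bacterial: (14/147) × (1/14) × (7/14) × (10/14) ≈ 0.00242954
P(viral | x) = 0.043398 / 0.04582754 ≈ 0.947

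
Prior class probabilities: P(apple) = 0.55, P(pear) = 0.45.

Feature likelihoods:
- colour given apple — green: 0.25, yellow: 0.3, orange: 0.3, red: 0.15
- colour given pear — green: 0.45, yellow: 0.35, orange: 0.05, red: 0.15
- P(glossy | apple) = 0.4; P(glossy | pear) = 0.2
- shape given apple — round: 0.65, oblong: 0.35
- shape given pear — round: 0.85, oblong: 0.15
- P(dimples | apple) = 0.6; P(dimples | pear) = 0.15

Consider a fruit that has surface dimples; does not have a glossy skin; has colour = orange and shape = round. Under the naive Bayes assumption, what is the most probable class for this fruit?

apple

apple: 0.55 × 0.3 × (1−0.4) × 0.65 × 0.6 = 0.03861
pear: 0.45 × 0.05 × (1−0.2) × 0.85 × 0.15 = 0.002295
Highest score → apple.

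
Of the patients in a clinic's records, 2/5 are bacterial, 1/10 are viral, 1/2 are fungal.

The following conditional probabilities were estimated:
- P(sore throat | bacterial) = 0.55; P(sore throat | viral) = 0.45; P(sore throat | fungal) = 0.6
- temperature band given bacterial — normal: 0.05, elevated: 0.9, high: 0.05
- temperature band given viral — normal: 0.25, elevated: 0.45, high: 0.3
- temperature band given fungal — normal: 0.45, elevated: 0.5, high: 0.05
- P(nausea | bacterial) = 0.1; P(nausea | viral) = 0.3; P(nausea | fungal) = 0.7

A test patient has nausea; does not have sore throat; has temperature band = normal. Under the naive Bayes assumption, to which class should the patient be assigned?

fungal

bacterial: 0.4 × (1−0.55) × 0.05 × 0.1 = 0.0009
viral: 0.1 × (1−0.45) × 0.25 × 0.3 = 0.004125
fungal: 0.5 × (1−0.6) × 0.45 × 0.7 = 0.063
Highest score → fungal.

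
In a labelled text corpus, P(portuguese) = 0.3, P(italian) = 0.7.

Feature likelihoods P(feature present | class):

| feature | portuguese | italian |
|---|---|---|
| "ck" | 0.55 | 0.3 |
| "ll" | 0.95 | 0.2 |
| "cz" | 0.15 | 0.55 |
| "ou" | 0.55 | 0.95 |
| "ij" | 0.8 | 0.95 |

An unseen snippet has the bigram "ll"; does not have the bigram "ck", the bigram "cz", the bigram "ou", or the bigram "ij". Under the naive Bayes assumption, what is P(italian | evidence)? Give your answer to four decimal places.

portuguese: 0.3 × (1−0.55) × 0.95 × (1−0.15) × (1−0.55) × (1−0.8) = 0.009811125
italian: 0.7 × (1−0.3) × 0.2 × (1−0.55) × (1−0.95) × (1−0.95) = 0.00011025
P(italian | x) = 0.00011025 / 0.009921375 ≈ 0.0111

0.0111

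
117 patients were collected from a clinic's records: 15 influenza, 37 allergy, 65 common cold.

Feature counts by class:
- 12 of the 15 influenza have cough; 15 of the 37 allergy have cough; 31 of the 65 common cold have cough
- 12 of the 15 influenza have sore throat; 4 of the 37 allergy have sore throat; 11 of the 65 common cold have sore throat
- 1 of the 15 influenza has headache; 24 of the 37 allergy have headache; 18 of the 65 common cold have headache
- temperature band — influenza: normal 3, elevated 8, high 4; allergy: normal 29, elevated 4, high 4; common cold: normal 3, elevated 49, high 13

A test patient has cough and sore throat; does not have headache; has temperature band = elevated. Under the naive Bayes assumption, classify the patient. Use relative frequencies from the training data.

influenza: (15/117) × (12/15) × (12/15) × (14/15) × (8/15) ≈ 0.0408433
allergy: (37/117) × (15/37) × (4/37) × (13/37) × (4/37) ≈ 0.000526458
common cold: (65/117) × (31/65) × (11/65) × (47/65) × (49/65) ≈ 0.0244412
Highest score → influenza.

influenza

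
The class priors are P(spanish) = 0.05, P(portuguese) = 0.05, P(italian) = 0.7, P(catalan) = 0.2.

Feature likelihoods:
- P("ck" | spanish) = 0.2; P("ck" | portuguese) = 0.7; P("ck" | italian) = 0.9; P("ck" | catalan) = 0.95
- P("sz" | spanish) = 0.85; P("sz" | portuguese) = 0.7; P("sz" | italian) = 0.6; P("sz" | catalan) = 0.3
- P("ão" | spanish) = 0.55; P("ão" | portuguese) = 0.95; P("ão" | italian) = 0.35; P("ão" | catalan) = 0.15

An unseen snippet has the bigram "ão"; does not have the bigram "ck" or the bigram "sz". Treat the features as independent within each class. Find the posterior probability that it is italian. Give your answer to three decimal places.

0.532

spanish: 0.05 × (1−0.2) × (1−0.85) × 0.55 = 0.0033
portuguese: 0.05 × (1−0.7) × (1−0.7) × 0.95 = 0.004275
italian: 0.7 × (1−0.9) × (1−0.6) × 0.35 = 0.0098
catalan: 0.2 × (1−0.95) × (1−0.3) × 0.15 = 0.00105
P(italian | x) = 0.0098 / 0.018425 ≈ 0.532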